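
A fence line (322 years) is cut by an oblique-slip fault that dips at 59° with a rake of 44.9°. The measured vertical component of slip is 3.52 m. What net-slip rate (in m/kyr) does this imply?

18.1 m/kyr

dip-slip = throw / sin(dip) = 3.52 / sin(59°) = 4.107 m
net slip = dip-slip / sin(rake) = 4.107 / sin(44.9°) = 5.818 m
rate = 5.818 m / 322 years = 0.0181 m/yr = 18.1 m/kyr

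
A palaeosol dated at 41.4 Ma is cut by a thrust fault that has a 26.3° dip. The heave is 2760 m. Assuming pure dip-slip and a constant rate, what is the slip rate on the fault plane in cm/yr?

0.00744 cm/yr

dip-slip = heave / cos(dip) = 2760 m / cos(26.3°) = 3079 m
rate = 3079 m / 41.4 Ma = 0.0000744 m/yr = 0.00744 cm/yr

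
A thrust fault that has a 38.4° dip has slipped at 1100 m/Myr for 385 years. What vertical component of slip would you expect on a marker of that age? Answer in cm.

dip-slip = rate × time = 1100 m/Myr × 385 years = 0.4235 m
throw = dip-slip × sin(dip) = 0.4235 × sin(38.4°) = 0.263 m = 26.3 cm

26.3 cm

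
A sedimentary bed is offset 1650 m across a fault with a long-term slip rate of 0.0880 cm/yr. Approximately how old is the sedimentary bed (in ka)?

1880 ka

age = offset / rate = 1650 m / (0.0880 cm/yr) = 1.88e+06 yr = 1880 ka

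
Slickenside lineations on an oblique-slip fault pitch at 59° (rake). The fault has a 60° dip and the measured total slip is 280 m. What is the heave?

120 m

dip-slip = net slip × sin(rake) = 280 m × sin(59°) = 240 m
heave = dip-slip × cos(dip) = 240 × cos(60°) = 120 m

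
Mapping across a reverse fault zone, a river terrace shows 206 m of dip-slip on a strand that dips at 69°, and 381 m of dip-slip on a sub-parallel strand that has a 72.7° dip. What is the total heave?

heave_A = 206 × cos(69°) = 73.82 m
heave_B = 381 × cos(72.7°) = 113.3 m
total = 73.82 + 113.3 = 187 m

187 m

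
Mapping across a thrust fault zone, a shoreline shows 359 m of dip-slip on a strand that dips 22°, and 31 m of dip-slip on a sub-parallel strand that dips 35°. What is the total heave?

358 m

heave_A = 359 × cos(22°) = 332.9 m
heave_B = 31 × cos(35°) = 25.39 m
total = 332.9 + 25.39 = 358 m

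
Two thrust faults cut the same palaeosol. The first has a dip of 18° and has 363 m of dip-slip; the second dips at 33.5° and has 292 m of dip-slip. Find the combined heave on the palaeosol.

heave_A = 363 × cos(18°) = 345.2 m
heave_B = 292 × cos(33.5°) = 243.5 m
total = 345.2 + 243.5 = 589 m

589 m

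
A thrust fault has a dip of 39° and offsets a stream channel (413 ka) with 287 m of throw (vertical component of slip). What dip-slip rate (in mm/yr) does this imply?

1.10 mm/yr

dip-slip = throw / sin(dip) = 287 m / sin(39°) = 456 m
rate = 456 m / 413 ka = 0.00110 m/yr = 1.10 mm/yr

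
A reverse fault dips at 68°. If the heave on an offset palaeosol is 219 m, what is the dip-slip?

dip-slip = heave / cos(dip) = 219 / cos(68°) = 585 m

585 m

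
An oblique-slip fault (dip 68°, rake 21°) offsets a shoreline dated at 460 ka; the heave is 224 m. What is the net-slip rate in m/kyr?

dip-slip = heave / cos(dip) = 224 / cos(68°) = 598 m
net slip = dip-slip / sin(rake) = 598 / sin(21°) = 1669 m
rate = 1669 m / 460 ka = 0.00363 m/yr = 3.63 m/kyr

3.63 m/kyr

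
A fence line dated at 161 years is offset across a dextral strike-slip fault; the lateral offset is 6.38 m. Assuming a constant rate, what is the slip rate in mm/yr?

rate = 6.38 m / 161 years = 0.0396 m/yr = 39.6 mm/yr

39.6 mm/yr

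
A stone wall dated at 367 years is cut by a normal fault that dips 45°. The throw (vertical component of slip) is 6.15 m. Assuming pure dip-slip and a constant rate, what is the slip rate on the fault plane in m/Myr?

dip-slip = throw / sin(dip) = 6.15 m / sin(45°) = 8.697 m
rate = 8.697 m / 367 years = 0.0237 m/yr = 23700 m/Myr

23700 m/Myr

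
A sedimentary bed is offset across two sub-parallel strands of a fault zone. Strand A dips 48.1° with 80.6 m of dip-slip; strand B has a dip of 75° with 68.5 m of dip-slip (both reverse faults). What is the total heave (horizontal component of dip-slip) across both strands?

71.6 m

heave_A = 80.6 × cos(48.1°) = 53.83 m
heave_B = 68.5 × cos(75°) = 17.73 m
total = 53.83 + 17.73 = 71.6 m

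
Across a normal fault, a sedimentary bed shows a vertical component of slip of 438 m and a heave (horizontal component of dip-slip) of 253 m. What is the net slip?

net slip = √(throw² + heave²) = √(438² + 253²) = 506 m

506 m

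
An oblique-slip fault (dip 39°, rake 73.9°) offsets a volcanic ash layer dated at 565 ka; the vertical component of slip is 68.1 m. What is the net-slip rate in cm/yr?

0.0199 cm/yr

dip-slip = throw / sin(dip) = 68.1 / sin(39°) = 108.2 m
net slip = dip-slip / sin(rake) = 108.2 / sin(73.9°) = 112.6 m
rate = 112.6 m / 565 ka = 0.000199 m/yr = 0.0199 cm/yr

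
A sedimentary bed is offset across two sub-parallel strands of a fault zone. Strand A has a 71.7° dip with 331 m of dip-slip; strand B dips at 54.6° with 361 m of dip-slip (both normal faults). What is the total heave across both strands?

313 m

heave_A = 331 × cos(71.7°) = 103.9 m
heave_B = 361 × cos(54.6°) = 209.1 m
total = 103.9 + 209.1 = 313 m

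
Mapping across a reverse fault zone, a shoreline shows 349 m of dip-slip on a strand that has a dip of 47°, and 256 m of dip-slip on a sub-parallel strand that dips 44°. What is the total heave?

heave_A = 349 × cos(47°) = 238 m
heave_B = 256 × cos(44°) = 184.2 m
total = 238 + 184.2 = 422 m

422 m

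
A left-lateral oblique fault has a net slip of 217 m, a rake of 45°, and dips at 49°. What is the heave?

dip-slip = net slip × sin(rake) = 217 m × sin(45°) = 153.4 m
heave = dip-slip × cos(dip) = 153.4 × cos(49°) = 101 m

101 m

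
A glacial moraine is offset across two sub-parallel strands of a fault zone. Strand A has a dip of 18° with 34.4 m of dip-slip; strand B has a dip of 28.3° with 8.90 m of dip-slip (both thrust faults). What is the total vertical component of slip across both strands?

14.8 m

throw_A = 34.4 × sin(18°) = 10.63 m
throw_B = 8.90 × sin(28.3°) = 4.219 m
total = 10.63 + 4.219 = 14.8 m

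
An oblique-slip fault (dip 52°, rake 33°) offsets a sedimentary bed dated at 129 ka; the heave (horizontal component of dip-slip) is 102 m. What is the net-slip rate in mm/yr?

dip-slip = heave / cos(dip) = 102 / cos(52°) = 165.7 m
net slip = dip-slip / sin(rake) = 165.7 / sin(33°) = 304.2 m
rate = 304.2 m / 129 ka = 0.00236 m/yr = 2.36 mm/yr

2.36 mm/yr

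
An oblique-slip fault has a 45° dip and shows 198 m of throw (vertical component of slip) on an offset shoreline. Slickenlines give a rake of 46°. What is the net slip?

dip-slip = throw / sin(dip) = 198 / sin(45°) = 280 m
net slip = dip-slip / sin(rake) = 280 / sin(46°) = 389 m

389 m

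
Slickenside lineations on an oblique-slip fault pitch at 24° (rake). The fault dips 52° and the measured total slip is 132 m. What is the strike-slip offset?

121 m

strike-slip = net slip × cos(rake) = 132 m × cos(24°) = 121 m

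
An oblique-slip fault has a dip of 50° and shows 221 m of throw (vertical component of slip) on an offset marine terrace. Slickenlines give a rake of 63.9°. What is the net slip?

321 m

dip-slip = throw / sin(dip) = 221 / sin(50°) = 288.5 m
net slip = dip-slip / sin(rake) = 288.5 / sin(63.9°) = 321 m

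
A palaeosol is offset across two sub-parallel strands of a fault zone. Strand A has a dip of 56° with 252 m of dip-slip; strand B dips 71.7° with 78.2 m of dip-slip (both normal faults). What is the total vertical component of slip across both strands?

283 m

throw_A = 252 × sin(56°) = 208.9 m
throw_B = 78.2 × sin(71.7°) = 74.25 m
total = 208.9 + 74.25 = 283 m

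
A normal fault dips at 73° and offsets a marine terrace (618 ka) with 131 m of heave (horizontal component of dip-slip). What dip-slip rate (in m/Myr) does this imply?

725 m/Myr

dip-slip = heave / cos(dip) = 131 m / cos(73°) = 448.1 m
rate = 448.1 m / 618 ka = 0.000725 m/yr = 725 m/Myr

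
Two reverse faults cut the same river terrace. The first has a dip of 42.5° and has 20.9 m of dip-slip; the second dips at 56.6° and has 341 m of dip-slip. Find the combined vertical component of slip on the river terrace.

throw_A = 20.9 × sin(42.5°) = 14.12 m
throw_B = 341 × sin(56.6°) = 284.7 m
total = 14.12 + 284.7 = 299 m

299 m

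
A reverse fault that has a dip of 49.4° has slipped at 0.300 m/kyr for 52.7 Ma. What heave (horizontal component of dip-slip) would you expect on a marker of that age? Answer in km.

10.3 km

dip-slip = rate × time = 0.300 m/kyr × 52.7 Ma = 15810 m
heave = dip-slip × cos(dip) = 15810 × cos(49.4°) = 10300 m = 10.3 km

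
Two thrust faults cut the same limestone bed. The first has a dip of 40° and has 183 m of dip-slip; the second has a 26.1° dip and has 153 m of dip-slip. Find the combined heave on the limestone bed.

heave_A = 183 × cos(40°) = 140.2 m
heave_B = 153 × cos(26.1°) = 137.4 m
total = 140.2 + 137.4 = 278 m

278 m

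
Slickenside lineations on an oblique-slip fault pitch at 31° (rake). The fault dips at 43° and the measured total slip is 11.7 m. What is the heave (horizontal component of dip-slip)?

dip-slip = net slip × sin(rake) = 11.7 m × sin(31°) = 6.026 m
heave = dip-slip × cos(dip) = 6.026 × cos(43°) = 4.41 m

4.41 m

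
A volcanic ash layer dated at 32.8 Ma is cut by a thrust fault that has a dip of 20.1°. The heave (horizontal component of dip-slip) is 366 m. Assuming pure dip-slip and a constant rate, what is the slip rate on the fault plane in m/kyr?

dip-slip = heave / cos(dip) = 366 m / cos(20.1°) = 389.7 m
rate = 389.7 m / 32.8 Ma = 0.0000119 m/yr = 0.0119 m/kyr

0.0119 m/kyr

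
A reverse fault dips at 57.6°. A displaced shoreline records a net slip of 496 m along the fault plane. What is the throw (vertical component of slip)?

419 m

throw = dip-slip × sin(dip) = 496 m × sin(57.6°) = 419 m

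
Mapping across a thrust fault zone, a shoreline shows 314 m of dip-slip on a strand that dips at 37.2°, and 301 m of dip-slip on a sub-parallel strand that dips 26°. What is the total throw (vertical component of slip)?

throw_A = 314 × sin(37.2°) = 189.8 m
throw_B = 301 × sin(26°) = 131.9 m
total = 189.8 + 131.9 = 322 m

322 m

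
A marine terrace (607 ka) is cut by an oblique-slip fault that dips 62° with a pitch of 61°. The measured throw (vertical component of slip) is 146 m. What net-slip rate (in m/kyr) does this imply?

dip-slip = throw / sin(dip) = 146 / sin(62°) = 165.4 m
net slip = dip-slip / sin(rake) = 165.4 / sin(61°) = 189.1 m
rate = 189.1 m / 607 ka = 0.000311 m/yr = 0.311 m/kyr

0.311 m/kyr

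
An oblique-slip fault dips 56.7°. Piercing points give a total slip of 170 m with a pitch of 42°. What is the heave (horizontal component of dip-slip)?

dip-slip = net slip × sin(rake) = 170 m × sin(42°) = 113.8 m
heave = dip-slip × cos(dip) = 113.8 × cos(56.7°) = 62.5 m

62.5 m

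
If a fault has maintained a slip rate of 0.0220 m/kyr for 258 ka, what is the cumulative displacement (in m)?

slip = rate × time = 0.0220 m/kyr × 258 ka = 5.68 m

5.68 m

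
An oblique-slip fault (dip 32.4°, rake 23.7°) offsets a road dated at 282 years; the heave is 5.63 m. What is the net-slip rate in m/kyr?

58.8 m/kyr

dip-slip = heave / cos(dip) = 5.63 / cos(32.4°) = 6.668 m
net slip = dip-slip / sin(rake) = 6.668 / sin(23.7°) = 16.59 m
rate = 16.59 m / 282 years = 0.0588 m/yr = 58.8 m/kyr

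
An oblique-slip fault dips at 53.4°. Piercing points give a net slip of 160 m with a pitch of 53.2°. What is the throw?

103 m

dip-slip = net slip × sin(rake) = 160 m × sin(53.2°) = 128.1 m
throw = dip-slip × sin(dip) = 128.1 × sin(53.4°) = 103 m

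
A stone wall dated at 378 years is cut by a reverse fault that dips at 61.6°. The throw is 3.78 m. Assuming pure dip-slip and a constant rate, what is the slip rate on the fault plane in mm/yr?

dip-slip = throw / sin(dip) = 3.78 m / sin(61.6°) = 4.297 m
rate = 4.297 m / 378 years = 0.0114 m/yr = 11.4 mm/yr

11.4 mm/yr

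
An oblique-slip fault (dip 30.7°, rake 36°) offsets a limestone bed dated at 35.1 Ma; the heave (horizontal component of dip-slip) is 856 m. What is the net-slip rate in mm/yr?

0.0483 mm/yr

dip-slip = heave / cos(dip) = 856 / cos(30.7°) = 995.5 m
net slip = dip-slip / sin(rake) = 995.5 / sin(36°) = 1694 m
rate = 1694 m / 35.1 Ma = 0.0000483 m/yr = 0.0483 mm/yr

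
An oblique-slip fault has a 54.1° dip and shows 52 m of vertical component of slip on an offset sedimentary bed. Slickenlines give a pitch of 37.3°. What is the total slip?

dip-slip = throw / sin(dip) = 52 / sin(54.1°) = 64.19 m
net slip = dip-slip / sin(rake) = 64.19 / sin(37.3°) = 106 m

106 m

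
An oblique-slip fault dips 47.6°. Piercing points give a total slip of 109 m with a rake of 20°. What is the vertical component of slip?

dip-slip = net slip × sin(rake) = 109 m × sin(20°) = 37.28 m
throw = dip-slip × sin(dip) = 37.28 × sin(47.6°) = 27.5 m

27.5 m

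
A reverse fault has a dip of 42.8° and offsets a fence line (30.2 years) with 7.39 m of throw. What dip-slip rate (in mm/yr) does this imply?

360 mm/yr

dip-slip = throw / sin(dip) = 7.39 m / sin(42.8°) = 10.88 m
rate = 10.88 m / 30.2 years = 0.360 m/yr = 360 mm/yr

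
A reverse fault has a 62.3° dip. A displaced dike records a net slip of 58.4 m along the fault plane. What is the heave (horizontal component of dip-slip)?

27.1 m

heave = dip-slip × cos(dip) = 58.4 m × cos(62.3°) = 27.1 m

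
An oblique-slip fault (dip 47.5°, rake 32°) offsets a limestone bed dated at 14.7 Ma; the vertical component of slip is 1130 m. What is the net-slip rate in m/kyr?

0.197 m/kyr

dip-slip = throw / sin(dip) = 1130 / sin(47.5°) = 1533 m
net slip = dip-slip / sin(rake) = 1533 / sin(32°) = 2892 m
rate = 2892 m / 14.7 Ma = 0.000197 m/yr = 0.197 m/kyr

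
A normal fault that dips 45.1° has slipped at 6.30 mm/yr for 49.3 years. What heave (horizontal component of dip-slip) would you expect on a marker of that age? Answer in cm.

dip-slip = rate × time = 6.30 mm/yr × 49.3 years = 0.3106 m
heave = dip-slip × cos(dip) = 0.3106 × cos(45.1°) = 0.219 m = 21.9 cm

21.9 cm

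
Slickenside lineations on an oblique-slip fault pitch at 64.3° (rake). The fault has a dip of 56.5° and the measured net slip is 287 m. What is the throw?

dip-slip = net slip × sin(rake) = 287 m × sin(64.3°) = 258.6 m
throw = dip-slip × sin(dip) = 258.6 × sin(56.5°) = 216 m

216 m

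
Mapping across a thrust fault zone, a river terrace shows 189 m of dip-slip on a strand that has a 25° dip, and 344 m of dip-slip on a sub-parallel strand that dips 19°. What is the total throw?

192 m

throw_A = 189 × sin(25°) = 79.87 m
throw_B = 344 × sin(19°) = 112 m
total = 79.87 + 112 = 192 m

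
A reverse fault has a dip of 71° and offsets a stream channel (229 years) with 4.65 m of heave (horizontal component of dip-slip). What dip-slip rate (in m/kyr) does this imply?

dip-slip = heave / cos(dip) = 4.65 m / cos(71°) = 14.28 m
rate = 14.28 m / 229 years = 0.0624 m/yr = 62.4 m/kyr

62.4 m/kyr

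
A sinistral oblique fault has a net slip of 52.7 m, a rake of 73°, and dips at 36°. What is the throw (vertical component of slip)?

29.6 m

dip-slip = net slip × sin(rake) = 52.7 m × sin(73°) = 50.40 m
throw = dip-slip × sin(dip) = 50.40 × sin(36°) = 29.6 m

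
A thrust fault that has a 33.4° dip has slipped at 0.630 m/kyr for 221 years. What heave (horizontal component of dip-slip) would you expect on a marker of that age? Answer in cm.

dip-slip = rate × time = 0.630 m/kyr × 221 years = 0.1392 m
heave = dip-slip × cos(dip) = 0.1392 × cos(33.4°) = 0.116 m = 11.6 cm

11.6 cm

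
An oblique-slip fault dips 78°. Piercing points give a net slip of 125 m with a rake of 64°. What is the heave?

23.4 m

dip-slip = net slip × sin(rake) = 125 m × sin(64°) = 112.3 m
heave = dip-slip × cos(dip) = 112.3 × cos(78°) = 23.4 m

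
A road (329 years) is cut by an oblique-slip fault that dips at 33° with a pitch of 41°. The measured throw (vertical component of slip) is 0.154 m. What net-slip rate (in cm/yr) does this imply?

0.131 cm/yr

dip-slip = throw / sin(dip) = 0.154 / sin(33°) = 0.2828 m
net slip = dip-slip / sin(rake) = 0.2828 / sin(41°) = 0.4310 m
rate = 0.4310 m / 329 years = 0.00131 m/yr = 0.131 cm/yr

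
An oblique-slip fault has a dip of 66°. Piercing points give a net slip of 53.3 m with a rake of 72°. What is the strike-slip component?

16.5 m

strike-slip = net slip × cos(rake) = 53.3 m × cos(72°) = 16.5 m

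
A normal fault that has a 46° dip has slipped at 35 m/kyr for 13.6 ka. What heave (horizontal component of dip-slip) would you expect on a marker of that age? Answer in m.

dip-slip = rate × time = 35 m/kyr × 13.6 ka = 476 m
heave = dip-slip × cos(dip) = 476 × cos(46°) = 331 m

331 m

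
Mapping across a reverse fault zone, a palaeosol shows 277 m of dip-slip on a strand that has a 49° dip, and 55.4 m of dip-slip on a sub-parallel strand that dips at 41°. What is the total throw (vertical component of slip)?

245 m

throw_A = 277 × sin(49°) = 209.1 m
throw_B = 55.4 × sin(41°) = 36.35 m
total = 209.1 + 36.35 = 245 m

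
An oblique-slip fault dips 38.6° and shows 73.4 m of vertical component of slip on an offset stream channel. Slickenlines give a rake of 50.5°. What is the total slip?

152 m

dip-slip = throw / sin(dip) = 73.4 / sin(38.6°) = 117.7 m
net slip = dip-slip / sin(rake) = 117.7 / sin(50.5°) = 152 m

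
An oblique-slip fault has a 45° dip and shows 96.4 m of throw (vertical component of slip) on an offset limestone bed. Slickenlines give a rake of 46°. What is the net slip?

190 m

dip-slip = throw / sin(dip) = 96.4 / sin(45°) = 136.3 m
net slip = dip-slip / sin(rake) = 136.3 / sin(46°) = 190 m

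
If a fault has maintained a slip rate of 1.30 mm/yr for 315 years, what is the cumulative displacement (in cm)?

slip = rate × time = 1.30 mm/yr × 315 years = 0.409 m = 40.9 cm

40.9 cm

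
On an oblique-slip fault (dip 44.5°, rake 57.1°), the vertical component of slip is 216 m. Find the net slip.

dip-slip = throw / sin(dip) = 216 / sin(44.5°) = 308.2 m
net slip = dip-slip / sin(rake) = 308.2 / sin(57.1°) = 367 m

367 m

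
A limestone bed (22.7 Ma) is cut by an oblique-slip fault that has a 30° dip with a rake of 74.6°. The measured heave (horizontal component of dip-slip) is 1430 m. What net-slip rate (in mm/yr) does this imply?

dip-slip = heave / cos(dip) = 1430 / cos(30°) = 1651 m
net slip = dip-slip / sin(rake) = 1651 / sin(74.6°) = 1713 m
rate = 1713 m / 22.7 Ma = 0.0000755 m/yr = 0.0755 mm/yr

0.0755 mm/yr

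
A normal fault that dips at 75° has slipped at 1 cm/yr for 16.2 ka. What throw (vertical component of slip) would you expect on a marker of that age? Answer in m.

156 m

dip-slip = rate × time = 1 cm/yr × 16.2 ka = 162 m
throw = dip-slip × sin(dip) = 162 × sin(75°) = 156 m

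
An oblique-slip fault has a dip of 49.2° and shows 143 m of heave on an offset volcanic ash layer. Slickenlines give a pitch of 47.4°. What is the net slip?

dip-slip = heave / cos(dip) = 143 / cos(49.2°) = 218.8 m
net slip = dip-slip / sin(rake) = 218.8 / sin(47.4°) = 297 m

297 m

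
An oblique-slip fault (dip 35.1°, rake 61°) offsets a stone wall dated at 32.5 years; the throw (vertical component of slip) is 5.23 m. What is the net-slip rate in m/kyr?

dip-slip = throw / sin(dip) = 5.23 / sin(35.1°) = 9.096 m
net slip = dip-slip / sin(rake) = 9.096 / sin(61°) = 10.40 m
rate = 10.40 m / 32.5 years = 0.320 m/yr = 320 m/kyr

320 m/kyr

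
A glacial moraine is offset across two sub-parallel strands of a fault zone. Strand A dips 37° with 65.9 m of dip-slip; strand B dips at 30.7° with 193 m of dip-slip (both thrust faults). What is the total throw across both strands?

138 m

throw_A = 65.9 × sin(37°) = 39.66 m
throw_B = 193 × sin(30.7°) = 98.53 m
total = 39.66 + 98.53 = 138 m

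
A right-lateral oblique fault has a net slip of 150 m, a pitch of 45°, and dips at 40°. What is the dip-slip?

dip-slip = net slip × sin(rake) = 150 m × sin(45°) = 106 m

106 m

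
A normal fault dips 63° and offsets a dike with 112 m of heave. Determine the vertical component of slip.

220 m

throw = heave × tan(dip) = 112 × tan(63°) = 220 m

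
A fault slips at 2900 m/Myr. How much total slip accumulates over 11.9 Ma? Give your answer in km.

34.5 km

slip = rate × time = 2900 m/Myr × 11.9 Ma = 34500 m = 34.5 km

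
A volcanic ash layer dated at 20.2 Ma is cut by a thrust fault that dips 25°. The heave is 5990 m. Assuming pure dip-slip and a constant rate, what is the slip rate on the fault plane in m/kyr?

0.327 m/kyr

dip-slip = heave / cos(dip) = 5990 m / cos(25°) = 6609 m
rate = 6609 m / 20.2 Ma = 0.000327 m/yr = 0.327 m/kyr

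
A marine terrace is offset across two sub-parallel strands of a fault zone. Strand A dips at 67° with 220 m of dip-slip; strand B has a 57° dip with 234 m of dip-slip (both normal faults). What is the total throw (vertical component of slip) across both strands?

399 m

throw_A = 220 × sin(67°) = 202.5 m
throw_B = 234 × sin(57°) = 196.2 m
total = 202.5 + 196.2 = 399 m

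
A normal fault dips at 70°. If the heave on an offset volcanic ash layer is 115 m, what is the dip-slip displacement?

336 m

dip-slip = heave / cos(dip) = 115 / cos(70°) = 336 m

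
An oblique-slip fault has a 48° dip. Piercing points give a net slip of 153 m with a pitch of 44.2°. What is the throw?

79.3 m

dip-slip = net slip × sin(rake) = 153 m × sin(44.2°) = 106.7 m
throw = dip-slip × sin(dip) = 106.7 × sin(48°) = 79.3 m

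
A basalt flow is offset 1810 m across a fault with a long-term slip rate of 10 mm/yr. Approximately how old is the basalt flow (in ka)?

age = offset / rate = 1810 m / (10 mm/yr) = 181000 yr = 181 ka

181 ka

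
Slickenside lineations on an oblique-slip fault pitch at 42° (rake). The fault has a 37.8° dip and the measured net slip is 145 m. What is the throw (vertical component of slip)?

dip-slip = net slip × sin(rake) = 145 m × sin(42°) = 97.02 m
throw = dip-slip × sin(dip) = 97.02 × sin(37.8°) = 59.5 m

59.5 m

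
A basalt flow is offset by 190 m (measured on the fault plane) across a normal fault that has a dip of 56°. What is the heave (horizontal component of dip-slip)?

106 m

heave = dip-slip × cos(dip) = 190 m × cos(56°) = 106 m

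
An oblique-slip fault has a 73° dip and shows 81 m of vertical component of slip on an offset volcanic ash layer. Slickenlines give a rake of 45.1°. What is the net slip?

dip-slip = throw / sin(dip) = 81 / sin(73°) = 84.70 m
net slip = dip-slip / sin(rake) = 84.70 / sin(45.1°) = 120 m

120 m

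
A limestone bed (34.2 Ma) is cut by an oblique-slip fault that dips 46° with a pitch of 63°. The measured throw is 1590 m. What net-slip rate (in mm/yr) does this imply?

0.0725 mm/yr

dip-slip = throw / sin(dip) = 1590 / sin(46°) = 2210 m
net slip = dip-slip / sin(rake) = 2210 / sin(63°) = 2481 m
rate = 2481 m / 34.2 Ma = 0.0000725 m/yr = 0.0725 mm/yr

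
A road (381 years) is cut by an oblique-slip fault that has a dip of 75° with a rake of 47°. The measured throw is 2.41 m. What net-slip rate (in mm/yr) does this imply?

dip-slip = throw / sin(dip) = 2.41 / sin(75°) = 2.495 m
net slip = dip-slip / sin(rake) = 2.495 / sin(47°) = 3.412 m
rate = 3.412 m / 381 years = 0.00895 m/yr = 8.95 mm/yr

8.95 mm/yr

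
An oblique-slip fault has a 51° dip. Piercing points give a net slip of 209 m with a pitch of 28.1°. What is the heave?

dip-slip = net slip × sin(rake) = 209 m × sin(28.1°) = 98.44 m
heave = dip-slip × cos(dip) = 98.44 × cos(51°) = 62 m

62 m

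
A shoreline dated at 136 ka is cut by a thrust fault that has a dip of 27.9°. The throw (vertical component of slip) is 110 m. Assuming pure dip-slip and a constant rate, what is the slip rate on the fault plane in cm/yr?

dip-slip = throw / sin(dip) = 110 m / sin(27.9°) = 235.1 m
rate = 235.1 m / 136 ka = 0.00173 m/yr = 0.173 cm/yr

0.173 cm/yr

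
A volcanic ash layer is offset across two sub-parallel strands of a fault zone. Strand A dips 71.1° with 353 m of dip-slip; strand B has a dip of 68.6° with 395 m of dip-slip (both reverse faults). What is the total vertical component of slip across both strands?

702 m

throw_A = 353 × sin(71.1°) = 334 m
throw_B = 395 × sin(68.6°) = 367.8 m
total = 334 + 367.8 = 702 m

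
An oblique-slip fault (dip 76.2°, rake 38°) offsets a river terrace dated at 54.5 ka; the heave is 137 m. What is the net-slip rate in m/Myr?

dip-slip = heave / cos(dip) = 137 / cos(76.2°) = 574.3 m
net slip = dip-slip / sin(rake) = 574.3 / sin(38°) = 932.9 m
rate = 932.9 m / 54.5 ka = 0.0171 m/yr = 17100 m/Myr

17100 m/Myr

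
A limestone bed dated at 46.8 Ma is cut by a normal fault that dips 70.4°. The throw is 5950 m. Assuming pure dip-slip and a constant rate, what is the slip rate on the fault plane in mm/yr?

0.135 mm/yr

dip-slip = throw / sin(dip) = 5950 m / sin(70.4°) = 6316 m
rate = 6316 m / 46.8 Ma = 0.000135 m/yr = 0.135 mm/yr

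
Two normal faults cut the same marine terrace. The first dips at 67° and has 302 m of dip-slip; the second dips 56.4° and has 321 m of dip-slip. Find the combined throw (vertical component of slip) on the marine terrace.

throw_A = 302 × sin(67°) = 278 m
throw_B = 321 × sin(56.4°) = 267.4 m
total = 278 + 267.4 = 545 m

545 m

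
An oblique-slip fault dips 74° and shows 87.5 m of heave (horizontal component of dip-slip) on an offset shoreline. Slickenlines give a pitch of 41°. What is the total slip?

dip-slip = heave / cos(dip) = 87.5 / cos(74°) = 317.4 m
net slip = dip-slip / sin(rake) = 317.4 / sin(41°) = 484 m

484 m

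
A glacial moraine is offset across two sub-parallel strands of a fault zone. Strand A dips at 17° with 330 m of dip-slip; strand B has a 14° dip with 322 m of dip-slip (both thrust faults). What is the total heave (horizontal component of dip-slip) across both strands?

heave_A = 330 × cos(17°) = 315.6 m
heave_B = 322 × cos(14°) = 312.4 m
total = 315.6 + 312.4 = 628 m

628 m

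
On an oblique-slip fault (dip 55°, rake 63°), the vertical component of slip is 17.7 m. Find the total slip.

dip-slip = throw / sin(dip) = 17.7 / sin(55°) = 21.61 m
net slip = dip-slip / sin(rake) = 21.61 / sin(63°) = 24.3 m

24.3 m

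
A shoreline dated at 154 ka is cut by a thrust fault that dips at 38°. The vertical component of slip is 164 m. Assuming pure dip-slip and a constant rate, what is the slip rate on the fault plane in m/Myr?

dip-slip = throw / sin(dip) = 164 m / sin(38°) = 266.4 m
rate = 266.4 m / 154 ka = 0.00173 m/yr = 1730 m/Myr

1730 m/Myr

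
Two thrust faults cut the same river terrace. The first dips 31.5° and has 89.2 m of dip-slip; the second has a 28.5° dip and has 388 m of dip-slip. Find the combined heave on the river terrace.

heave_A = 89.2 × cos(31.5°) = 76.06 m
heave_B = 388 × cos(28.5°) = 341 m
total = 76.06 + 341 = 417 m

417 m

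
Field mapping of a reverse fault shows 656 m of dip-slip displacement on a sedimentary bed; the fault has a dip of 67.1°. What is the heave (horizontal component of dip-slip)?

255 m

heave = dip-slip × cos(dip) = 656 m × cos(67.1°) = 255 m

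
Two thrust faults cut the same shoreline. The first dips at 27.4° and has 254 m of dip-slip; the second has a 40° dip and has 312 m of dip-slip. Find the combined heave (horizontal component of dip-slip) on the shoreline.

465 m

heave_A = 254 × cos(27.4°) = 225.5 m
heave_B = 312 × cos(40°) = 239 m
total = 225.5 + 239 = 465 m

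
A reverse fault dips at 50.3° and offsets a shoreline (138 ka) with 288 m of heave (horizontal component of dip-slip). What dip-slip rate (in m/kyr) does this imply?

dip-slip = heave / cos(dip) = 288 m / cos(50.3°) = 450.9 m
rate = 450.9 m / 138 ka = 0.00327 m/yr = 3.27 m/kyr

3.27 m/kyr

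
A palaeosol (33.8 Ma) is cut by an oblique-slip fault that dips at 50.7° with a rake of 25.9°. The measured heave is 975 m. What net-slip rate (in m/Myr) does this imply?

dip-slip = heave / cos(dip) = 975 / cos(50.7°) = 1539 m
net slip = dip-slip / sin(rake) = 1539 / sin(25.9°) = 3524 m
rate = 3524 m / 33.8 Ma = 0.000104 m/yr = 104 m/Myr

104 m/Myr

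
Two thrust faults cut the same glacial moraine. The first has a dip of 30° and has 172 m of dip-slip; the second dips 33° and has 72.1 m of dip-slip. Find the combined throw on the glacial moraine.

throw_A = 172 × sin(30°) = 86 m
throw_B = 72.1 × sin(33°) = 39.27 m
total = 86 + 39.27 = 125 m

125 m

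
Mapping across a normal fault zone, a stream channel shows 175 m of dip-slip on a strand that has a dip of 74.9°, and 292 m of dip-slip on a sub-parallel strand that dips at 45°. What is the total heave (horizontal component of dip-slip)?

252 m

heave_A = 175 × cos(74.9°) = 45.59 m
heave_B = 292 × cos(45°) = 206.5 m
total = 45.59 + 206.5 = 252 m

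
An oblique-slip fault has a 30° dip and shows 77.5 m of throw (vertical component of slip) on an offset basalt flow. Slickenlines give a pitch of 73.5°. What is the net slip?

162 m

dip-slip = throw / sin(dip) = 77.5 / sin(30°) = 155 m
net slip = dip-slip / sin(rake) = 155 / sin(73.5°) = 162 m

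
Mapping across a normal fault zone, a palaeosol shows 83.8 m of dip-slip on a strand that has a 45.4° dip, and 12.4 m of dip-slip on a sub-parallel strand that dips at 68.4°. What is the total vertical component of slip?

71.2 m

throw_A = 83.8 × sin(45.4°) = 59.67 m
throw_B = 12.4 × sin(68.4°) = 11.53 m
total = 59.67 + 11.53 = 71.2 m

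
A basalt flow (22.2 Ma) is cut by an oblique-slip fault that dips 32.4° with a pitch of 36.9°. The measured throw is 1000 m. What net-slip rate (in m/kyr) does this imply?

dip-slip = throw / sin(dip) = 1000 / sin(32.4°) = 1866 m
net slip = dip-slip / sin(rake) = 1866 / sin(36.9°) = 3108 m
rate = 3108 m / 22.2 Ma = 0.000140 m/yr = 0.140 m/kyr

0.140 m/kyr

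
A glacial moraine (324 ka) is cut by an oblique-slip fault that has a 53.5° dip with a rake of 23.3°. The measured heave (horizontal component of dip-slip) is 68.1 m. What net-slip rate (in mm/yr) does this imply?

dip-slip = heave / cos(dip) = 68.1 / cos(53.5°) = 114.5 m
net slip = dip-slip / sin(rake) = 114.5 / sin(23.3°) = 289.4 m
rate = 289.4 m / 324 ka = 0.000893 m/yr = 0.893 mm/yr

0.893 mm/yr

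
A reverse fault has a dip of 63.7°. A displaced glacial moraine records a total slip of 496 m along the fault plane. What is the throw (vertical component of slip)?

445 m

throw = dip-slip × sin(dip) = 496 m × sin(63.7°) = 445 m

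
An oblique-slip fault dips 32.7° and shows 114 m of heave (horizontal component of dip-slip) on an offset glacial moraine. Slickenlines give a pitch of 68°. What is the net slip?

146 m

dip-slip = heave / cos(dip) = 114 / cos(32.7°) = 135.5 m
net slip = dip-slip / sin(rake) = 135.5 / sin(68°) = 146 m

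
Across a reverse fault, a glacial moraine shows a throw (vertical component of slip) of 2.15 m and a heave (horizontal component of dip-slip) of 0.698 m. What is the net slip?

net slip = √(throw² + heave²) = √(2.15² + 0.698²) = 2.26 m

2.26 m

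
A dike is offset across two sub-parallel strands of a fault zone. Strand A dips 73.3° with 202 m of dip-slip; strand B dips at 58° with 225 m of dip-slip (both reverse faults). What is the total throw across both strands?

384 m

throw_A = 202 × sin(73.3°) = 193.5 m
throw_B = 225 × sin(58°) = 190.8 m
total = 193.5 + 190.8 = 384 m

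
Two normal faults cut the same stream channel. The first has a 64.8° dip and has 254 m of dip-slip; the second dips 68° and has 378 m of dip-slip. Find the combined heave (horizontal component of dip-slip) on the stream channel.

heave_A = 254 × cos(64.8°) = 108.1 m
heave_B = 378 × cos(68°) = 141.6 m
total = 108.1 + 141.6 = 250 m

250 m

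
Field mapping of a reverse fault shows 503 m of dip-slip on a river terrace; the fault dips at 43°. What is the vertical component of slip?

343 m

throw = dip-slip × sin(dip) = 503 m × sin(43°) = 343 m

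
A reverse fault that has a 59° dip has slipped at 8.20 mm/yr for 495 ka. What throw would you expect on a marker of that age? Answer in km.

dip-slip = rate × time = 8.20 mm/yr × 495 ka = 4059 m
throw = dip-slip × sin(dip) = 4059 × sin(59°) = 3480 m = 3.48 km

3.48 km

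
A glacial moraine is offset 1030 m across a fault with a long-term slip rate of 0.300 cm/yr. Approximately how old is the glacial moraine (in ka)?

age = offset / rate = 1030 m / (0.300 cm/yr) = 343000 yr = 343 ka

343 ka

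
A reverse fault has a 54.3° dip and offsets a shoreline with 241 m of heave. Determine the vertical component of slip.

throw = heave × tan(dip) = 241 × tan(54.3°) = 335 m

335 m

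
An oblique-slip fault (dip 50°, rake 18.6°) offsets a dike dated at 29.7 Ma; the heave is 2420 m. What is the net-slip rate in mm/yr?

0.397 mm/yr

dip-slip = heave / cos(dip) = 2420 / cos(50°) = 3765 m
net slip = dip-slip / sin(rake) = 3765 / sin(18.6°) = 11800 m
rate = 11800 m / 29.7 Ma = 0.000397 m/yr = 0.397 mm/yr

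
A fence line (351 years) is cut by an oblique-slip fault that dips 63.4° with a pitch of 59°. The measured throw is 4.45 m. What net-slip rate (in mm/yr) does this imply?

16.5 mm/yr

dip-slip = throw / sin(dip) = 4.45 / sin(63.4°) = 4.977 m
net slip = dip-slip / sin(rake) = 4.977 / sin(59°) = 5.806 m
rate = 5.806 m / 351 years = 0.0165 m/yr = 16.5 mm/yr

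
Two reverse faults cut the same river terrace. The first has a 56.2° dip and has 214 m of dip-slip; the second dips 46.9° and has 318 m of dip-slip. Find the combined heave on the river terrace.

336 m

heave_A = 214 × cos(56.2°) = 119 m
heave_B = 318 × cos(46.9°) = 217.3 m
total = 119 + 217.3 = 336 m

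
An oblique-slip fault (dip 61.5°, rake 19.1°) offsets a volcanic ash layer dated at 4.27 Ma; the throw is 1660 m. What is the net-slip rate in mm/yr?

dip-slip = throw / sin(dip) = 1660 / sin(61.5°) = 1889 m
net slip = dip-slip / sin(rake) = 1889 / sin(19.1°) = 5773 m
rate = 5773 m / 4.27 Ma = 0.00135 m/yr = 1.35 mm/yr

1.35 mm/yr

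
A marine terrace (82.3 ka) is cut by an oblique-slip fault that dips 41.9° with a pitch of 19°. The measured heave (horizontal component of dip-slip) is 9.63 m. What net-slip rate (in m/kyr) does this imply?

dip-slip = heave / cos(dip) = 9.63 / cos(41.9°) = 12.94 m
net slip = dip-slip / sin(rake) = 12.94 / sin(19°) = 39.74 m
rate = 39.74 m / 82.3 ka = 0.000483 m/yr = 0.483 m/kyr

0.483 m/kyr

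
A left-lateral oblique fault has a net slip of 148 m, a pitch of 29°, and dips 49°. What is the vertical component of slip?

54.2 m

dip-slip = net slip × sin(rake) = 148 m × sin(29°) = 71.75 m
throw = dip-slip × sin(dip) = 71.75 × sin(49°) = 54.2 m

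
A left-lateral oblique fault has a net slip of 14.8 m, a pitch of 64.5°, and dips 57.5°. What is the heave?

dip-slip = net slip × sin(rake) = 14.8 m × sin(64.5°) = 13.36 m
heave = dip-slip × cos(dip) = 13.36 × cos(57.5°) = 7.18 m

7.18 m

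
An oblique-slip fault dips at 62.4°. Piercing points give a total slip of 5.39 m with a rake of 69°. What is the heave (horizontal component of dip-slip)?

2.33 m

dip-slip = net slip × sin(rake) = 5.39 m × sin(69°) = 5.032 m
heave = dip-slip × cos(dip) = 5.032 × cos(62.4°) = 2.33 m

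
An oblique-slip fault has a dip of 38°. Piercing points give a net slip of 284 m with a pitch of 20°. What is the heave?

76.5 m

dip-slip = net slip × sin(rake) = 284 m × sin(20°) = 97.13 m
heave = dip-slip × cos(dip) = 97.13 × cos(38°) = 76.5 m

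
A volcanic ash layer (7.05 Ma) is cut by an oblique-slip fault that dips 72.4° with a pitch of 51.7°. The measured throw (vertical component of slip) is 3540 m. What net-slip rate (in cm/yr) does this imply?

0.0671 cm/yr

dip-slip = throw / sin(dip) = 3540 / sin(72.4°) = 3714 m
net slip = dip-slip / sin(rake) = 3714 / sin(51.7°) = 4732 m
rate = 4732 m / 7.05 Ma = 0.000671 m/yr = 0.0671 cm/yr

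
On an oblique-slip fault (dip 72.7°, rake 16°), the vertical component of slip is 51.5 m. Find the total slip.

196 m

dip-slip = throw / sin(dip) = 51.5 / sin(72.7°) = 53.94 m
net slip = dip-slip / sin(rake) = 53.94 / sin(16°) = 196 m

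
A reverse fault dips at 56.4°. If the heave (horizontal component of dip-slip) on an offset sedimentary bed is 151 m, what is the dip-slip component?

dip-slip = heave / cos(dip) = 151 / cos(56.4°) = 273 m

273 m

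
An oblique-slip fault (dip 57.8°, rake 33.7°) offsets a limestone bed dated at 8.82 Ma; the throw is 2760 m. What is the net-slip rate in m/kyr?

dip-slip = throw / sin(dip) = 2760 / sin(57.8°) = 3262 m
net slip = dip-slip / sin(rake) = 3262 / sin(33.7°) = 5879 m
rate = 5879 m / 8.82 Ma = 0.000666 m/yr = 0.666 m/kyr

0.666 m/kyr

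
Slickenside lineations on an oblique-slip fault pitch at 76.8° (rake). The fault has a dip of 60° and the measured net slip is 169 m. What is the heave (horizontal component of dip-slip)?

82.3 m

dip-slip = net slip × sin(rake) = 169 m × sin(76.8°) = 164.5 m
heave = dip-slip × cos(dip) = 164.5 × cos(60°) = 82.3 m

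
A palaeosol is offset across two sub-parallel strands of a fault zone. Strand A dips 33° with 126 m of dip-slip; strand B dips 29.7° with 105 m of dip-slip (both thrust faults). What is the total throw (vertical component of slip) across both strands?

throw_A = 126 × sin(33°) = 68.62 m
throw_B = 105 × sin(29.7°) = 52.02 m
total = 68.62 + 52.02 = 121 m

121 m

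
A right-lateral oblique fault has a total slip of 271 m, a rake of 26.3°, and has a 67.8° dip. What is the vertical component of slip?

111 m

dip-slip = net slip × sin(rake) = 271 m × sin(26.3°) = 120.1 m
throw = dip-slip × sin(dip) = 120.1 × sin(67.8°) = 111 m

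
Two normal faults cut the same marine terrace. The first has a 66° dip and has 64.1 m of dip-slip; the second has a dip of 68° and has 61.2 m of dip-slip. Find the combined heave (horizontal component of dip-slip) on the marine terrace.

49 m

heave_A = 64.1 × cos(66°) = 26.07 m
heave_B = 61.2 × cos(68°) = 22.93 m
total = 26.07 + 22.93 = 49 m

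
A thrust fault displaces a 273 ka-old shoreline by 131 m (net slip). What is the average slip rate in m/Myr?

480 m/Myr

rate = 131 m / 273 ka = 0.000480 m/yr = 480 m/Myr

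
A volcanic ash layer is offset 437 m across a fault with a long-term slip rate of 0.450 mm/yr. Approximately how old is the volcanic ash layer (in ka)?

age = offset / rate = 437 m / (0.450 mm/yr) = 971000 yr = 971 ka

971 ka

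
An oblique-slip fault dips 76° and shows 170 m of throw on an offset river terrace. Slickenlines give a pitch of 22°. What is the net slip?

dip-slip = throw / sin(dip) = 170 / sin(76°) = 175.2 m
net slip = dip-slip / sin(rake) = 175.2 / sin(22°) = 468 m

468 m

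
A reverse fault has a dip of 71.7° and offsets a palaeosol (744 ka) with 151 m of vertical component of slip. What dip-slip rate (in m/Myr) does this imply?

214 m/Myr

dip-slip = throw / sin(dip) = 151 m / sin(71.7°) = 159 m
rate = 159 m / 744 ka = 0.000214 m/yr = 214 m/Myr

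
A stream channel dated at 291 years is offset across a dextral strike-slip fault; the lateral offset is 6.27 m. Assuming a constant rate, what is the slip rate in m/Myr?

21500 m/Myr

rate = 6.27 m / 291 years = 0.0215 m/yr = 21500 m/Myr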